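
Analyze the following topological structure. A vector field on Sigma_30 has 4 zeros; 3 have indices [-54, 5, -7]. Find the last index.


Poincare-Hopf: sum of indices = chi(M).
chi(Sigma_30) = 2 - 2*30 = -58.
Sum of known indices = -56.
x = chi - (sum known) = -58 - (-56) = -2

-2


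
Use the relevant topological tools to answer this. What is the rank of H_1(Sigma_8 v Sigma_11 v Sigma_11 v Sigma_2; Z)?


For a wedge X v Y: reduced H_k(X v Y) = H_k(X) + H_k(Y).
Each Sigma_g contributes b_1 = 2g.
b_1 = 16 + 22 + 22 + 4 = 64

64


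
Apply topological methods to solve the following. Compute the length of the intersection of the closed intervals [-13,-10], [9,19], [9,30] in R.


Intersection = [max(a_i), min(b_i)] = [9, -10].
Since 9 > -10, the intersection is empty.
Length = 0

0


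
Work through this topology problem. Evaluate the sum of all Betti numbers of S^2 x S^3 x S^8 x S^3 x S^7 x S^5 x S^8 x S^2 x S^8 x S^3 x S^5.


Total Betti number is multiplicative under products.
Each S^d (d>=1) has total Betti number 2.
There are 11 sphere factors.
Total = 2^11 = 2048

2048


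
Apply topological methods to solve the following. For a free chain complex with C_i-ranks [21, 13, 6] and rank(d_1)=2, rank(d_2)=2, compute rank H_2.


rank H_k = rank(ker d_k) - rank(im d_{k+1}).
rank(ker d_2) = rank(C_2) - rank(d_2) = 6 - 2 = 4.
rank(im d_{2+1}) = 0.
rank H_2 = 4 - 0 = 4

4


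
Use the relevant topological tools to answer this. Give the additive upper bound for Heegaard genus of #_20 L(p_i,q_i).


Heegaard genus satisfies g(A#B) <= g(A) + g(B).
Each lens space has g = 1.
Upper bound: 20 * 1 = 20

20


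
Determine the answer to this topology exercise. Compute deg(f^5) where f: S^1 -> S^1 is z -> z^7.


deg(f) = 7. Degree is multiplicative: deg(f^5) = (deg f)^5.
deg(f^5) = (7)^5 = 16807

16807


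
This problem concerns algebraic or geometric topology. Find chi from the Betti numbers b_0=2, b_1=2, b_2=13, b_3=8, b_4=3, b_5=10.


chi = sum_k (-1)^k b_k.
= (2) + (-2) + (13) + (-8) + (3) + (-10)
= -2

-2


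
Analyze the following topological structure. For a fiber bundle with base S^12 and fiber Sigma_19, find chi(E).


chi(S^12) = 2 (n even), chi(Sigma_19) = 2 - 2*19 = -36.
chi(E) = 2 * (-36) = -72

-72


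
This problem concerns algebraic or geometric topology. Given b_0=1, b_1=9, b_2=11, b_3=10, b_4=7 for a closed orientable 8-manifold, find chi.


By Poincare duality b_k = b_{8-k}, so full Betti numbers: b_0=1, b_1=9, b_2=11, b_3=10, b_4=7, b_5=10, b_6=11, b_7=9, b_8=1.
chi = sum (-1)^k b_k = -7

-7


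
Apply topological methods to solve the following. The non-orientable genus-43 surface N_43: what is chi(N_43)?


For a non-orientable closed surface with k crosscaps: chi = 2 - k.
Here k = 43.
chi = 2 - 43 = -41

-41


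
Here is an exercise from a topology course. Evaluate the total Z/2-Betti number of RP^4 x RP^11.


dim H^*(RP^n; Z/2) = n+1 (one Z/2 in each degree 0..n).
Total Betti number is multiplicative.
Total = (4+1) * (11+1) = 5 * 12 = 60

60


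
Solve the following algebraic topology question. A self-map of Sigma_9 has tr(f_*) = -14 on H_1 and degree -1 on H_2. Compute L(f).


L(f) = tr(f_0*) - tr(f_1*) + tr(f_2*).
= 1 - (-14) + (-1)
= 14

14


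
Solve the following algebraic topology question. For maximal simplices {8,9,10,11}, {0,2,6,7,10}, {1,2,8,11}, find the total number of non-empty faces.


Each maximal simplex on m vertices has 2^m - 1 nonempty faces.
Take the union (dedupe shared faces).
Total distinct faces = 56

56


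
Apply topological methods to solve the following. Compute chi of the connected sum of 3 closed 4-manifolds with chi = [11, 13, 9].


For n-manifolds: chi(A#B) = chi(A) + chi(B) - chi(S^4).
chi(S^4) = 1 + (-1)^4 = 2.
chi(#) = (sum chi_i) - (3-1)*chi(S^4) = 33 - 2*2 = 29

29


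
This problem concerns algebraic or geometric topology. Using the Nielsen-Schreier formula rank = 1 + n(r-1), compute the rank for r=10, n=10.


Nielsen-Schreier: an index-n subgroup of F_r is free of rank 1 + n(r-1).
Equivalently: chi(cover) = n*chi(base); chi(vee_r S^1) = 1 - 10 = -9.
chi(E) = 10*(-9) = -90; rank = 1 - chi(E) = 1 - (-90) = 91.
rank = 1 + 10*(10-1) = 1 + 90 = 91

91


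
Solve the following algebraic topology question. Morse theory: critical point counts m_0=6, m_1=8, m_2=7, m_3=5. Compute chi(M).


Morse theory: chi(M) = sum_k (-1)^k m_k where m_k = #(index-k critical points).
= (6) + (-8) + (7) + (-5) = 0

0


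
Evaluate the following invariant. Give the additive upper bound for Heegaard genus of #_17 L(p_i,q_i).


Heegaard genus satisfies g(A#B) <= g(A) + g(B).
Each lens space has g = 1.
Upper bound: 17 * 1 = 17

17


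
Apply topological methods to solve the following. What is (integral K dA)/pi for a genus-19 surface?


Gauss-Bonnet: integral K dA = 2*pi*chi(M).
chi(Sigma_19) = 2 - 2*19 = -36.
(integral K dA)/pi = 2*chi = 2*(-36) = -72

-72


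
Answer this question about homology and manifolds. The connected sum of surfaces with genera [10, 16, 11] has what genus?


Genus is additive under connected sum of orientable surfaces.
g = 10 + 16 + 11 = 37

37


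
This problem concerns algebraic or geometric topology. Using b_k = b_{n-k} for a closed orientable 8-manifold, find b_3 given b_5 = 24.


Poincare duality for closed orientable n-manifolds: b_k = b_{n-k}.
Here n = 8, so b_3 = b_5 = 24

24


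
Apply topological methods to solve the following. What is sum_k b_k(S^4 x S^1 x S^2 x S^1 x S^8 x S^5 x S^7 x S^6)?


Total Betti number is multiplicative under products.
Each S^d (d>=1) has total Betti number 2.
There are 8 sphere factors.
Total = 2^8 = 256

256


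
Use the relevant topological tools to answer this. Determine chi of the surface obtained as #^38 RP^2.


For a non-orientable closed surface with k crosscaps: chi = 2 - k.
Here k = 38.
chi = 2 - 38 = -36

-36


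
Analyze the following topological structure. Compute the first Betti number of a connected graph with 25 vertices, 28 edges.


For a connected graph: rank(pi_1) = b_1 = E - V + 1 = 1 - chi.
chi = V - E = 25 - 28 = -3.
rank = 1 - (-3) = 28 - 25 + 1 = 4

4


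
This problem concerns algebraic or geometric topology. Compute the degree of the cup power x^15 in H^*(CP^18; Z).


|x| = 2 in H^*(CP^n).
|x^15| = 15 * |x| = 15 * 2 = 30

30


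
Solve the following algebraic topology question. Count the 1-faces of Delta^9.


Delta^9 has 9+1 vertices. A 1-face is a choice of 1+1 vertices.
f_1 = C(9+1, 1+1) = C(10,2) = 45

45


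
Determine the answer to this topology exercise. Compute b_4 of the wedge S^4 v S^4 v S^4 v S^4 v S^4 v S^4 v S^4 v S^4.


For a wedge of spheres, H_k (k>0) is free on one generator per sphere of dimension k.
Spheres of dimension 4: count = 8.
b_4 = 8

8


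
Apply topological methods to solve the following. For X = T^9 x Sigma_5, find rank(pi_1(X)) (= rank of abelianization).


pi_1(A x B) = pi_1(A) x pi_1(B); rank of abelianization = b_1.
b_1(T^9) = 9, b_1(Sigma_5) = 2*5 = 10.
b_1(product) = 9 + 10 = 19

19


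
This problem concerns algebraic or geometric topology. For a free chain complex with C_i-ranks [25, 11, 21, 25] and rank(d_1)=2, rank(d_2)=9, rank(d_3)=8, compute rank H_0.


rank H_k = rank(ker d_k) - rank(im d_{k+1}).
rank(ker d_0) = rank(C_0) - rank(d_0) = 25 - 0 = 25.
rank(im d_{0+1}) = 2.
rank H_0 = 25 - 2 = 23

23


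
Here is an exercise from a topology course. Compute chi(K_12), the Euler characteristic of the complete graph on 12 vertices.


K_12: V = 12, E = C(12,2) = 66.
chi = V - E = 12 - 66 = -54

-54


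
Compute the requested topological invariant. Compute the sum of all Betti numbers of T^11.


b_k(T^11) = C(11,k), so the sum over k is sum_k C(11,k) = 2^11.
Total = 2^11 = 2048

2048


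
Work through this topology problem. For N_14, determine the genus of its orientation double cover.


chi(N_14) = 2 - 14 = -12.
Double cover: chi(Sigma_g) = 2 * chi(N_14) = 2*(-12) = -24.
2 - 2g = -24, so g = (2 - (-24))/2 = 26/2 = 13

13


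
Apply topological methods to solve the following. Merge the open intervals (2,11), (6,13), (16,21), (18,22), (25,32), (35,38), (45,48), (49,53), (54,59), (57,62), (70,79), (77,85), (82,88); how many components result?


Sort and merge overlapping open intervals.
Merged: (2,13), (16,22), (25,32), (35,38), (45,48), (49,53), (54,62), (70,88).
Number of components = 8

8


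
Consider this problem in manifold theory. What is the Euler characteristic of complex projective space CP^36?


CP^36 has one cell in each even dimension 0, 2, ..., 2*36 (36+1 cells total).
All cells are even-dimensional, so chi = number of cells.
chi = 36 + 1 = 37

37


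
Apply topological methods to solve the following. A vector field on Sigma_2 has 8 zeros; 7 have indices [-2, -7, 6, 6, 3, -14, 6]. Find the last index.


Poincare-Hopf: sum of indices = chi(M).
chi(Sigma_2) = 2 - 2*2 = -2.
Sum of known indices = -2.
x = chi - (sum known) = -2 - (-2) = 0

0


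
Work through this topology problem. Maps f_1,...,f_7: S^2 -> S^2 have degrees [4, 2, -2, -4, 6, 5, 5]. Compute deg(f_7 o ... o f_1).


Degree is multiplicative: deg(composition) = product of degrees.
= (4) * (2) * (-2) * (-4) * (6) * (5) * (5) = 9600

9600


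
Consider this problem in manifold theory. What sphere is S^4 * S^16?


Join of spheres: S^m * S^n = S^{m+n+1}.
dim = 4 + 16 + 1 = 21

21


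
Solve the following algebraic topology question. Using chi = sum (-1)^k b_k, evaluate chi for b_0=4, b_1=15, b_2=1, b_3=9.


chi = sum_k (-1)^k b_k.
= (4) + (-15) + (1) + (-9)
= -19

-19


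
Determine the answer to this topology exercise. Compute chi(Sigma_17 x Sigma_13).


chi(Sigma_17) = 2 - 2*17 = -32
chi(Sigma_13) = 2 - 2*13 = -24
chi(product) = (-32) * (-24) = 768

768


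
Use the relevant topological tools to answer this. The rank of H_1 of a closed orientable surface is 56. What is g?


For a closed orientable surface: b_1 = 2g.
56 = 2g
g = 56 / 2 = 28

28


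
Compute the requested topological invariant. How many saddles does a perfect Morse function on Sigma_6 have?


A perfect Morse function has m_k = b_k.
For Sigma_6: b_0=1, b_1=2g=12, b_2=1.
Saddles m_1 = 2g = 12

12


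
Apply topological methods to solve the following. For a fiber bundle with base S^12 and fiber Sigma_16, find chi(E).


chi(S^12) = 2 (n even), chi(Sigma_16) = 2 - 2*16 = -30.
chi(E) = 2 * (-30) = -60

-60


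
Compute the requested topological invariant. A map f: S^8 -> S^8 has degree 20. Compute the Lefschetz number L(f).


On S^8: L(f) = tr(f_0*) + (-1)^8 tr(f_8*) = 1 + (-1)^8 * deg(f).
L(f) = 1 + (-1)^8 * 20 = 1 + 20 = 21

21


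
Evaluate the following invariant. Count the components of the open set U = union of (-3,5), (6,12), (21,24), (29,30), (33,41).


Sort and merge overlapping open intervals.
Merged: (-3,5), (6,12), (21,24), (29,30), (33,41).
Number of components = 5

5


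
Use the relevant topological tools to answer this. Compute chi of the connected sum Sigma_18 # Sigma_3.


chi(Sigma_18) = 2 - 2*18 = -34
chi(Sigma_3) = 2 - 2*3 = -4
For surfaces: chi(A#B) = chi(A) + chi(B) - 2.
chi = -34 + -4 - 2 = -40

-40


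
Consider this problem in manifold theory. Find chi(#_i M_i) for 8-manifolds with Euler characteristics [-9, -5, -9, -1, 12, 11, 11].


For n-manifolds: chi(A#B) = chi(A) + chi(B) - chi(S^8).
chi(S^8) = 1 + (-1)^8 = 2.
chi(#) = (sum chi_i) - (7-1)*chi(S^8) = 10 - 6*2 = -2

-2


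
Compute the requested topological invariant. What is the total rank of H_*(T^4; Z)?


b_k(T^4) = C(4,k), so the sum over k is sum_k C(4,k) = 2^4.
Total = 2^4 = 16

16


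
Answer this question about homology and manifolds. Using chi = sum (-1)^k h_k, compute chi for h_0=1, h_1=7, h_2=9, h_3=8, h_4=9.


Handles of index k contribute (-1)^k to chi (same as CW cells).
chi = (1) + (-7) + (9) + (-8) + (9) = 4

4


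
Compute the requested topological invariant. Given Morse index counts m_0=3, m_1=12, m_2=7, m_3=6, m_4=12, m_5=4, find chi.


Morse theory: chi(M) = sum_k (-1)^k m_k where m_k = #(index-k critical points).
= (3) + (-12) + (7) + (-6) + (12) + (-4) = 0

0


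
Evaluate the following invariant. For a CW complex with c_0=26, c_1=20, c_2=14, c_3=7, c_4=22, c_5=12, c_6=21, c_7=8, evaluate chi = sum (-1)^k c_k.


chi = sum_k (-1)^k c_k.
= (-1)^0*26 + (-1)^1*20 + (-1)^2*14 + (-1)^3*7 + (-1)^4*22 + (-1)^5*12 + (-1)^6*21 + (-1)^7*8
= (26) + (-20) + (14) + (-7) + (22) + (-12) + (21) + (-8)
= 36

36


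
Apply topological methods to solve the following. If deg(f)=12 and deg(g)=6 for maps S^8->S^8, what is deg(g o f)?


Degree is multiplicative under composition: deg(g o f) = deg(g) * deg(f).
= 6 * 12 = 72

72


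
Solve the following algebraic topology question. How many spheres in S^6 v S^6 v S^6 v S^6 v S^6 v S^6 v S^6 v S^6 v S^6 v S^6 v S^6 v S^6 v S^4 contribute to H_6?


For a wedge of spheres, H_k (k>0) is free on one generator per sphere of dimension k.
Spheres of dimension 6: count = 12.
b_6 = 12

12


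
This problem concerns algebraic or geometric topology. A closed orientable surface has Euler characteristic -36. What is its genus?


chi = 2 - 2g for closed orientable surfaces.
-36 = 2 - 2g
2g = 2 - (-36) = 38
g = 19

19


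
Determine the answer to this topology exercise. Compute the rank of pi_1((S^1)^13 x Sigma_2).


pi_1(A x B) = pi_1(A) x pi_1(B); rank of abelianization = b_1.
b_1(T^13) = 13, b_1(Sigma_2) = 2*2 = 4.
b_1(product) = 13 + 4 = 17

17


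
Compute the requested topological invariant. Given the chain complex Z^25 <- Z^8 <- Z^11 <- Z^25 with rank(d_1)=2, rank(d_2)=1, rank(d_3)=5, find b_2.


rank H_k = rank(ker d_k) - rank(im d_{k+1}).
rank(ker d_2) = rank(C_2) - rank(d_2) = 11 - 1 = 10.
rank(im d_{2+1}) = 5.
rank H_2 = 10 - 5 = 5

5


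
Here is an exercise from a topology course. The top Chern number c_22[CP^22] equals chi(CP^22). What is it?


For any closed oriented manifold, <e(TM),[M]> = chi(M).
chi(CP^22) = 22+1 = 23

23


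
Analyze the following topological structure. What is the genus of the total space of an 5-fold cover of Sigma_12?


For an n-sheeted cover: chi(E) = n * chi(B).
chi(Sigma_12) = 2 - 2*12 = -22.
chi(E) = 5 * (-22) = -110.
genus(E) = (2 - chi(E))/2 = (2 - (-110))/2 = 112/2 = 56

56


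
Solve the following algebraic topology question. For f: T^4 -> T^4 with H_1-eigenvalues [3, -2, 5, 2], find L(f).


For a torus self-map: L(f) = det(I - A) where A acts on H_1.
L(f) = (1-3) * (1--2) * (1-5) * (1-2) = -2 * 3 * -4 * -1 = -24

-24


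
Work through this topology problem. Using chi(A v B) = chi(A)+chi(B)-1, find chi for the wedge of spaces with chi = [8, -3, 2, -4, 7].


chi(A v B) = chi(A) + chi(B) - 1 (one point identified).
For 5 spaces: chi = (sum chi_i) - (5 - 1).
sum = 10; chi = 10 - 4 = 6

6


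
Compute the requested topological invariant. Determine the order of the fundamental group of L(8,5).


pi_1(L(p,q)) = Z/pZ for any q coprime to p.
|pi_1(L(8,5))| = 8

8


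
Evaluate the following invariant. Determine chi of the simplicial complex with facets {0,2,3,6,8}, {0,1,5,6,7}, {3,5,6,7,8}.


Enumerate all faces; f-vector: f_0=8, f_1=23, f_2=28, f_3=15, f_4=3.
chi = sum (-1)^k f_k = 1

1


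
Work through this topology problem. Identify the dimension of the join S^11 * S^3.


Join of spheres: S^m * S^n = S^{m+n+1}.
dim = 11 + 3 + 1 = 15

15


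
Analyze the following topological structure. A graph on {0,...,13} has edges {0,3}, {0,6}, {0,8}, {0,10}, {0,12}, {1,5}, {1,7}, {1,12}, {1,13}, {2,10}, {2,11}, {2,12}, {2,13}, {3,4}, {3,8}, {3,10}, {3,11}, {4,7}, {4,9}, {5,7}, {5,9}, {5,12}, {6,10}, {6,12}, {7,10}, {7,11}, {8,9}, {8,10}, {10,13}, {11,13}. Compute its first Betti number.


b_1 = E - V + (number of components).
E = 30, V = 14, components = 1.
b_1 = 30 - 14 + 1 = 17

17


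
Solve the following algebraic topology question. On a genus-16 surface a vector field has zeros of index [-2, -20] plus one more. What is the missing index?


Poincare-Hopf: sum of indices = chi(M).
chi(Sigma_16) = 2 - 2*16 = -30.
Sum of known indices = -22.
x = chi - (sum known) = -30 - (-22) = -8

-8


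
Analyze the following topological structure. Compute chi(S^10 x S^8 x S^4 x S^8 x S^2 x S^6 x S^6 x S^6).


chi is multiplicative: chi(X x Y) = chi(X) chi(Y).
Each even-dim sphere has chi = 2. There are 8 factors.
chi = 2^8 = 256

256


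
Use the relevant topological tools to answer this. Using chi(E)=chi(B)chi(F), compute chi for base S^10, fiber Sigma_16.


chi(S^10) = 2 (n even), chi(Sigma_16) = 2 - 2*16 = -30.
chi(E) = 2 * (-30) = -60

-60


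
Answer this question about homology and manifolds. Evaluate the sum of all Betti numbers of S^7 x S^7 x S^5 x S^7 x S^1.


Total Betti number is multiplicative under products.
Each S^d (d>=1) has total Betti number 2.
There are 5 sphere factors.
Total = 2^5 = 32

32


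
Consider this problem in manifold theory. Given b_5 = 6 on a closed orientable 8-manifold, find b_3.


Poincare duality for closed orientable n-manifolds: b_k = b_{n-k}.
Here n = 8, so b_3 = b_5 = 6

6


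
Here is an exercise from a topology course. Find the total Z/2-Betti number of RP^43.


H^k(RP^43; Z/2) = Z/2 for each 0 <= k <= 43.
Total dimension = 43 + 1 = 44

44


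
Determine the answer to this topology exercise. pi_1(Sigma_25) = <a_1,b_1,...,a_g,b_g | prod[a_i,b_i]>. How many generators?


Standard presentation: pi_1(Sigma_g) = <a_1,b_1,...,a_g,b_g | [a_1,b_1]...[a_g,b_g] = 1>.
Number of generators = 2g = 2*25 = 50

50


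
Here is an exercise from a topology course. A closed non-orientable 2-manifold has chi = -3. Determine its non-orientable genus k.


chi = 2 - k for closed non-orientable surfaces with k crosscaps.
-3 = 2 - k
k = 2 - (-3) = 5

5


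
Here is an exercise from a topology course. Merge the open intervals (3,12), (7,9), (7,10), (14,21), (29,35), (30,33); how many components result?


Sort and merge overlapping open intervals.
Merged: (3,12), (14,21), (29,35).
Number of components = 3

3


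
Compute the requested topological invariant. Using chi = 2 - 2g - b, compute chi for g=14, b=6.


For a compact orientable surface with genus g and b boundary components: chi = 2 - 2g - b.
chi = 2 - 2*14 - 6 = 2 - 28 - 6 = -32

-32


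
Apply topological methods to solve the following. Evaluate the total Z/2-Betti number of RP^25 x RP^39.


dim H^*(RP^n; Z/2) = n+1 (one Z/2 in each degree 0..n).
Total Betti number is multiplicative.
Total = (25+1) * (39+1) = 26 * 40 = 1040

1040


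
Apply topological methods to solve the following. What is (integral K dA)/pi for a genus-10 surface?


Gauss-Bonnet: integral K dA = 2*pi*chi(M).
chi(Sigma_10) = 2 - 2*10 = -18.
(integral K dA)/pi = 2*chi = 2*(-18) = -36

-36


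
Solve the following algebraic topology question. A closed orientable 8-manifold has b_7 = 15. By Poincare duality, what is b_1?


Poincare duality for closed orientable n-manifolds: b_k = b_{n-k}.
Here n = 8, so b_1 = b_7 = 15

15


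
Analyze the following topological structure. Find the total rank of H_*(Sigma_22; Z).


For Sigma_22: b_0 = 1, b_1 = 2g = 44, b_2 = 1.
Total = 1 + 44 + 1 = 46

46


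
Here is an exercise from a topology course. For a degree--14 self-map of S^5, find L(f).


On S^5: L(f) = tr(f_0*) + (-1)^5 tr(f_5*) = 1 + (-1)^5 * deg(f).
L(f) = 1 + (-1)^5 * -14 = 1 + 14 = 15

15


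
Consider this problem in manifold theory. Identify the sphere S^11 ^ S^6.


S^m ^ S^n = S^{m+n}.
k = 11 + 6 = 17

17


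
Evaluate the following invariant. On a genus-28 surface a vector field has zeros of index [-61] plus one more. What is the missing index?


Poincare-Hopf: sum of indices = chi(M).
chi(Sigma_28) = 2 - 2*28 = -54.
Sum of known indices = -61.
x = chi - (sum known) = -54 - (-61) = 7

7


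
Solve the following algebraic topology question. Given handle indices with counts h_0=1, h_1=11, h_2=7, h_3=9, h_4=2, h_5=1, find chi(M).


Handles of index k contribute (-1)^k to chi (same as CW cells).
chi = (1) + (-11) + (7) + (-9) + (2) + (-1) = -11

-11


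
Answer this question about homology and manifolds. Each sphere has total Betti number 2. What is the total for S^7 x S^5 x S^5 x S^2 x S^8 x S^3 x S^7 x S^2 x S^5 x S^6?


Total Betti number is multiplicative under products.
Each S^d (d>=1) has total Betti number 2.
There are 10 sphere factors.
Total = 2^10 = 1024

1024


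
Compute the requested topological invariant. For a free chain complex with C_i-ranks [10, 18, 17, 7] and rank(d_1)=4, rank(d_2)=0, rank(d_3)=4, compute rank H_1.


rank H_k = rank(ker d_k) - rank(im d_{k+1}).
rank(ker d_1) = rank(C_1) - rank(d_1) = 18 - 4 = 14.
rank(im d_{1+1}) = 0.
rank H_1 = 14 - 0 = 14

14


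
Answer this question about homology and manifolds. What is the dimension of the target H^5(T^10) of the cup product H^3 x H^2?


Cup product: H^p x H^q -> H^{p+q}; here p+q = 3+2 = 5.
rank H^k(T^n) = C(n,k).
C(10,5) = 252

252


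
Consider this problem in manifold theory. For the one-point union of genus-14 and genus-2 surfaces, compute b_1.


For a wedge: H_1(A v B) = H_1(A) + H_1(B).
b_1(Sigma_14) = 28, b_1(Sigma_2) = 4.
b_1 = 28 + 4 = 32

32


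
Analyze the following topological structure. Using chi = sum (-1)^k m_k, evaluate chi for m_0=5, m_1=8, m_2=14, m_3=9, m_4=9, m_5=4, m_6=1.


Morse theory: chi(M) = sum_k (-1)^k m_k where m_k = #(index-k critical points).
= (5) + (-8) + (14) + (-9) + (9) + (-4) + (1) = 8

8


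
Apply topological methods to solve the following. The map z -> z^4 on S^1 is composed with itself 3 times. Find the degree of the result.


deg(f) = 4. Degree is multiplicative: deg(f^3) = (deg f)^3.
deg(f^3) = (4)^3 = 64

64


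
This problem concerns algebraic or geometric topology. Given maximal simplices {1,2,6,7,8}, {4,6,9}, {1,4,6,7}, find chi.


Enumerate all faces; f-vector: f_0=7, f_1=15, f_2=14, f_3=6, f_4=1.
chi = sum (-1)^k f_k = 1

1


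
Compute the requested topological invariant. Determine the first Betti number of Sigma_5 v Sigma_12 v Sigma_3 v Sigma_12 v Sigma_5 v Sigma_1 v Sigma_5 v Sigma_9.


For a wedge X v Y: reduced H_k(X v Y) = H_k(X) + H_k(Y).
Each Sigma_g contributes b_1 = 2g.
b_1 = 10 + 24 + 6 + 24 + 10 + 2 + 10 + 18 = 104

104


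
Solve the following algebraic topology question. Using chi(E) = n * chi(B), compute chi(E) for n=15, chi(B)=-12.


For a finite covering: chi(E) = (number of sheets) * chi(B).
chi(E) = 15 * (-12) = -180

-180


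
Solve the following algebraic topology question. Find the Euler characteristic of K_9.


K_9: V = 9, E = C(9,2) = 36.
chi = V - E = 9 - 36 = -27

-27


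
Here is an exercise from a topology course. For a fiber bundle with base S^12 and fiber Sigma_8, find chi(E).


chi(S^12) = 2 (n even), chi(Sigma_8) = 2 - 2*8 = -14.
chi(E) = 2 * (-14) = -28

-28


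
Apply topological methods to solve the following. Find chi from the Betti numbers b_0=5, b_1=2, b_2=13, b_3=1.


chi = sum_k (-1)^k b_k.
= (5) + (-2) + (13) + (-1)
= 15

15


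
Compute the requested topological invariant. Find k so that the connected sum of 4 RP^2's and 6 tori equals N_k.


Since a >= 1, the sum is non-orientable; each T^2 can be replaced by RP^2 # RP^2 (since T^2#RP^2 = 3RP^2).
Total crosscaps k = 4 + 2*6 = 16.
Check via chi: chi = 4*1 + 6*0 - (4+6-1)*2 = -14 = 2 - k = -14. Consistent.

16


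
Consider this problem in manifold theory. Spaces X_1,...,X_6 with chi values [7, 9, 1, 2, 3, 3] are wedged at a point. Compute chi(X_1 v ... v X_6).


chi(A v B) = chi(A) + chi(B) - 1 (one point identified).
For 6 spaces: chi = (sum chi_i) - (6 - 1).
sum = 25; chi = 25 - 5 = 20

20


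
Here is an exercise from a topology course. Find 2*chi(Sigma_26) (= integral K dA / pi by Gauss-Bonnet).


Gauss-Bonnet: integral K dA = 2*pi*chi(M).
chi(Sigma_26) = 2 - 2*26 = -50.
(integral K dA)/pi = 2*chi = 2*(-50) = -100

-100


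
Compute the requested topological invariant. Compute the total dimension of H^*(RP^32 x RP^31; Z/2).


dim H^*(RP^n; Z/2) = n+1 (one Z/2 in each degree 0..n).
Total Betti number is multiplicative.
Total = (32+1) * (31+1) = 33 * 32 = 1056

1056


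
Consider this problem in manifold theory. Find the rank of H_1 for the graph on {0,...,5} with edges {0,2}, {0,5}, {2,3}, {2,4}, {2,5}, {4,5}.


b_1 = E - V + (number of components).
E = 6, V = 6, components = 2.
b_1 = 6 - 6 + 2 = 2

2


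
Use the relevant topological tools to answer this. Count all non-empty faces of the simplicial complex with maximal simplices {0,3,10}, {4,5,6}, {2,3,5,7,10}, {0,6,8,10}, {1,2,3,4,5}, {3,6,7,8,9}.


Each maximal simplex on m vertices has 2^m - 1 nonempty faces.
Take the union (dedupe shared faces).
Total distinct faces = 99

99


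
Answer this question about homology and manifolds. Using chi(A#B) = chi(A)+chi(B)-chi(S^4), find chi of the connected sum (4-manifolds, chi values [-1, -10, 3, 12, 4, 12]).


For n-manifolds: chi(A#B) = chi(A) + chi(B) - chi(S^4).
chi(S^4) = 1 + (-1)^4 = 2.
chi(#) = (sum chi_i) - (6-1)*chi(S^4) = 20 - 5*2 = 10

10


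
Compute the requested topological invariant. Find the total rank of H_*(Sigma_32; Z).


For Sigma_32: b_0 = 1, b_1 = 2g = 64, b_2 = 1.
Total = 1 + 64 + 1 = 66

66


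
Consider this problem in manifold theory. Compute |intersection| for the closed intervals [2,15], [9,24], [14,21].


Intersection = [max(a_i), min(b_i)] = [14, 15].
Length = 15 - 14 = 1

1


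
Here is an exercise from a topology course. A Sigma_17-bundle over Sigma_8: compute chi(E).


For a fiber bundle F -> E -> B (with CW structure): chi(E) = chi(B) * chi(F).
chi(Sigma_8) = -14, chi(Sigma_17) = -32.
chi(E) = (-14) * (-32) = 448

448


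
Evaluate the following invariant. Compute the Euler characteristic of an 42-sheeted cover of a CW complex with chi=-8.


For a finite covering: chi(E) = (number of sheets) * chi(B).
chi(E) = 42 * (-8) = -336

-336


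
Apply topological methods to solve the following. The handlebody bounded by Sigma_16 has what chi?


A genus-g handlebody deformation retracts to a wedge of g circles.
chi(vee_g S^1) = 1 - g.
chi(H_16) = 1 - 16 = -15

-15


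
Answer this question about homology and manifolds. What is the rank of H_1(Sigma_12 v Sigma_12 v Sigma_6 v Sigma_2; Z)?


For a wedge X v Y: reduced H_k(X v Y) = H_k(X) + H_k(Y).
Each Sigma_g contributes b_1 = 2g.
b_1 = 24 + 24 + 12 + 4 = 64

64


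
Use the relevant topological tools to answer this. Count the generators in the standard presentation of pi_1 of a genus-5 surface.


Standard presentation: pi_1(Sigma_g) = <a_1,b_1,...,a_g,b_g | [a_1,b_1]...[a_g,b_g] = 1>.
Number of generators = 2g = 2*5 = 10

10


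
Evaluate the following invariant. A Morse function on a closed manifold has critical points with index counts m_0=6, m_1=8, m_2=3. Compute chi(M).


Morse theory: chi(M) = sum_k (-1)^k m_k where m_k = #(index-k critical points).
= (6) + (-8) + (3) = 1

1


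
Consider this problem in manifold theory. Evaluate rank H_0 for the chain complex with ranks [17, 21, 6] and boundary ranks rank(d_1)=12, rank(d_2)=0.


rank H_k = rank(ker d_k) - rank(im d_{k+1}).
rank(ker d_0) = rank(C_0) - rank(d_0) = 17 - 0 = 17.
rank(im d_{0+1}) = 12.
rank H_0 = 17 - 12 = 5

5


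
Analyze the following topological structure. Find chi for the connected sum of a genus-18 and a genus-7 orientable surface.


chi(Sigma_18) = 2 - 2*18 = -34
chi(Sigma_7) = 2 - 2*7 = -12
For surfaces: chi(A#B) = chi(A) + chi(B) - 2.
chi = -34 + -12 - 2 = -48

-48


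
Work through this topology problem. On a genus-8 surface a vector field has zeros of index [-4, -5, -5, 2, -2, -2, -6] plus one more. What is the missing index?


Poincare-Hopf: sum of indices = chi(M).
chi(Sigma_8) = 2 - 2*8 = -14.
Sum of known indices = -22.
x = chi - (sum known) = -14 - (-22) = 8

8


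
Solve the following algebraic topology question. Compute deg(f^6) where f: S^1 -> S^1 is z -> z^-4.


deg(f) = -4. Degree is multiplicative: deg(f^6) = (deg f)^6.
deg(f^6) = (-4)^6 = 4096

4096


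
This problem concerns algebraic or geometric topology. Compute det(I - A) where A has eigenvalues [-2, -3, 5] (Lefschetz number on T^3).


For a torus self-map: L(f) = det(I - A) where A acts on H_1.
L(f) = (1--2) * (1--3) * (1-5) = 3 * 4 * -4 = -48

-48


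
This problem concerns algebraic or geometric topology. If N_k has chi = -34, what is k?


chi = 2 - k for closed non-orientable surfaces with k crosscaps.
-34 = 2 - k
k = 2 - (-34) = 36

36


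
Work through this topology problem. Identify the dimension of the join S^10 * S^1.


Join of spheres: S^m * S^n = S^{m+n+1}.
dim = 10 + 1 + 1 = 12

12


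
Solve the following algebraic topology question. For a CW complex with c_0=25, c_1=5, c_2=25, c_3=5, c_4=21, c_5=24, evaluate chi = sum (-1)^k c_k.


chi = sum_k (-1)^k c_k.
= (-1)^0*25 + (-1)^1*5 + (-1)^2*25 + (-1)^3*5 + (-1)^4*21 + (-1)^5*24
= (25) + (-5) + (25) + (-5) + (21) + (-24)
= 37

37


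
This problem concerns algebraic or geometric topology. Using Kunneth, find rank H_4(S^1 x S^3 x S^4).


Each S^d has Poincare polynomial 1 + t^d.
The product S^1 x S^3 x S^4 has Poincare polynomial prod(1+t^d_i).
Expanding: b_0=1, b_1=1, b_3=1, b_4=2, b_5=1, b_7=1, b_8=1.
b_4 = 2

2


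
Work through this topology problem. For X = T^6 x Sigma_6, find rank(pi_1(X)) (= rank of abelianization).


pi_1(A x B) = pi_1(A) x pi_1(B); rank of abelianization = b_1.
b_1(T^6) = 6, b_1(Sigma_6) = 2*6 = 12.
b_1(product) = 6 + 12 = 18

18


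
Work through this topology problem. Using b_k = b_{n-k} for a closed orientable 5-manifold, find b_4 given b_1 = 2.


Poincare duality for closed orientable n-manifolds: b_k = b_{n-k}.
Here n = 5, so b_4 = b_1 = 2

2


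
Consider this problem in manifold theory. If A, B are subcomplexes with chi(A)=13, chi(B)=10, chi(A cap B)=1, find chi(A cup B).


chi(A cup B) = chi(A) + chi(B) - chi(A cap B)
= 13 + (10) - (1)
= 22

22


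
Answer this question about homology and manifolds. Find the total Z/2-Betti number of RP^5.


H^k(RP^5; Z/2) = Z/2 for each 0 <= k <= 5.
Total dimension = 5 + 1 = 6

6


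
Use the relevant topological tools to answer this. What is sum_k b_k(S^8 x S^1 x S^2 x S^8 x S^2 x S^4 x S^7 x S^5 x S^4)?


Total Betti number is multiplicative under products.
Each S^d (d>=1) has total Betti number 2.
There are 9 sphere factors.
Total = 2^9 = 512

512


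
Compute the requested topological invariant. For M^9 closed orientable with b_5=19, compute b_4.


Poincare duality for closed orientable n-manifolds: b_k = b_{n-k}.
Here n = 9, so b_4 = b_5 = 19

19


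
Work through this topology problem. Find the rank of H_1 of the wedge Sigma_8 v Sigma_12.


For a wedge: H_1(A v B) = H_1(A) + H_1(B).
b_1(Sigma_8) = 16, b_1(Sigma_12) = 24.
b_1 = 16 + 24 = 40

40


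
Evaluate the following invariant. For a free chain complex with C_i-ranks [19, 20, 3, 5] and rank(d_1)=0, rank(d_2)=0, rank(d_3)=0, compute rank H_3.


rank H_k = rank(ker d_k) - rank(im d_{k+1}).
rank(ker d_3) = rank(C_3) - rank(d_3) = 5 - 0 = 5.
rank(im d_{3+1}) = 0.
rank H_3 = 5 - 0 = 5

5


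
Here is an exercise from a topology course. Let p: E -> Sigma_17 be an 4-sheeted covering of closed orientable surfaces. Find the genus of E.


For an n-sheeted cover: chi(E) = n * chi(B).
chi(Sigma_17) = 2 - 2*17 = -32.
chi(E) = 4 * (-32) = -128.
genus(E) = (2 - chi(E))/2 = (2 - (-128))/2 = 130/2 = 65

65


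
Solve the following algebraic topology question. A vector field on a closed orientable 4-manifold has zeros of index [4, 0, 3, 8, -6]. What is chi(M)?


Poincare-Hopf: chi(M) = sum of indices of zeros.
chi = (4) + (0) + (3) + (8) + (-6) = 9

9


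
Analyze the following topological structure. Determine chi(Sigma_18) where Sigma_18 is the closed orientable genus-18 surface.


For a closed orientable surface of genus g: chi = 2 - 2g.
Here g = 18.
chi = 2 - 2*18 = 2 - 36 = -34

-34


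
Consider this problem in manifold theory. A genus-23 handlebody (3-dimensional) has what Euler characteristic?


A genus-g handlebody deformation retracts to a wedge of g circles.
chi(vee_g S^1) = 1 - g.
chi(H_23) = 1 - 23 = -22

-22


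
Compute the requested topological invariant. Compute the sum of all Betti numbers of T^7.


b_k(T^7) = C(7,k), so the sum over k is sum_k C(7,k) = 2^7.
Total = 2^7 = 128

128


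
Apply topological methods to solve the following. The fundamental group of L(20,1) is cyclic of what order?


pi_1(L(p,q)) = Z/pZ for any q coprime to p.
|pi_1(L(20,1))| = 20

20


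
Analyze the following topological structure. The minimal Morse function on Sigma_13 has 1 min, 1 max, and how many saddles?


A perfect Morse function has m_k = b_k.
For Sigma_13: b_0=1, b_1=2g=26, b_2=1.
Saddles m_1 = 2g = 26

26


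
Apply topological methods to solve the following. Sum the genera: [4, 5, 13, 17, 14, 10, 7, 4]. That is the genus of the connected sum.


Genus is additive under connected sum of orientable surfaces.
g = 4 + 5 + 13 + 17 + 14 + 10 + 7 + 4 = 74

74


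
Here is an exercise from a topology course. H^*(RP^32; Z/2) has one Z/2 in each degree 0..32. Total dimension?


H^k(RP^32; Z/2) = Z/2 for each 0 <= k <= 32.
Total dimension = 32 + 1 = 33

33


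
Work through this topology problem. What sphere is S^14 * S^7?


Join of spheres: S^m * S^n = S^{m+n+1}.
dim = 14 + 7 + 1 = 22

22


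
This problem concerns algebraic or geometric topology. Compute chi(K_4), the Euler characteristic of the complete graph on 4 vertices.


K_4: V = 4, E = C(4,2) = 6.
chi = V - E = 4 - 6 = -2

-2


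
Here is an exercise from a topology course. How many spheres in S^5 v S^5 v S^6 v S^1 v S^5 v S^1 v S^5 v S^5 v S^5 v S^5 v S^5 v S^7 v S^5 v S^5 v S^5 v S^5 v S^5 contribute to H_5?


For a wedge of spheres, H_k (k>0) is free on one generator per sphere of dimension k.
Spheres of dimension 5: count = 13.
b_5 = 13

13


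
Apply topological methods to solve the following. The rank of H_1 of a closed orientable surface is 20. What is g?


For a closed orientable surface: b_1 = 2g.
20 = 2g
g = 20 / 2 = 10

10


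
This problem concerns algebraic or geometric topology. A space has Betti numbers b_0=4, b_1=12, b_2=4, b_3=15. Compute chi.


chi = sum_k (-1)^k b_k.
= (4) + (-12) + (4) + (-15)
= -19

-19


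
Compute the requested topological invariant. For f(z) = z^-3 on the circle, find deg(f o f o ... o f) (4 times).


deg(f) = -3. Degree is multiplicative: deg(f^4) = (deg f)^4.
deg(f^4) = (-3)^4 = 81

81


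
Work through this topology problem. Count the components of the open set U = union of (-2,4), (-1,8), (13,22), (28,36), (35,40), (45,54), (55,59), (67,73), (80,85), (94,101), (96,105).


Sort and merge overlapping open intervals.
Merged: (-2,8), (13,22), (28,40), (45,54), (55,59), (67,73), (80,85), (94,105).
Number of components = 8

8


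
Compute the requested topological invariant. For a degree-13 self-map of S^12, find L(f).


On S^12: L(f) = tr(f_0*) + (-1)^12 tr(f_12*) = 1 + (-1)^12 * deg(f).
L(f) = 1 + (-1)^12 * 13 = 1 + 13 = 14

14


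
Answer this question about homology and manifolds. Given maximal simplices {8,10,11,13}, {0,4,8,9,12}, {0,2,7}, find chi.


Enumerate all faces; f-vector: f_0=10, f_1=19, f_2=15, f_3=6, f_4=1.
chi = sum (-1)^k f_k = 1

1


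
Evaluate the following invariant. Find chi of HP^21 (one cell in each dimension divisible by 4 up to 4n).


HP^21 has one cell in each dimension 0, 4, ..., 4*21 (21+1 cells, all even-dim).
chi = 21 + 1 = 22

22


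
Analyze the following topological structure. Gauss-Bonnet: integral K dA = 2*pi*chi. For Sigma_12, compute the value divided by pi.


Gauss-Bonnet: integral K dA = 2*pi*chi(M).
chi(Sigma_12) = 2 - 2*12 = -22.
(integral K dA)/pi = 2*chi = 2*(-22) = -44

-44


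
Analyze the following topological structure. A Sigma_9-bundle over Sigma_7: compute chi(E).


For a fiber bundle F -> E -> B (with CW structure): chi(E) = chi(B) * chi(F).
chi(Sigma_7) = -12, chi(Sigma_9) = -16.
chi(E) = (-12) * (-16) = 192

192


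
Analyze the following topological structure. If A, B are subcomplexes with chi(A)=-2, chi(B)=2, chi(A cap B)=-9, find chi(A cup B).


chi(A cup B) = chi(A) + chi(B) - chi(A cap B)
= -2 + (2) - (-9)
= 9

9


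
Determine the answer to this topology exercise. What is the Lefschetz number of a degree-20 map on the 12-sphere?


On S^12: L(f) = tr(f_0*) + (-1)^12 tr(f_12*) = 1 + (-1)^12 * deg(f).
L(f) = 1 + (-1)^12 * 20 = 1 + 20 = 21

21


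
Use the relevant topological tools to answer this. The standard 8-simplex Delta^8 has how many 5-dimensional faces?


Delta^8 has 8+1 vertices. A 5-face is a choice of 5+1 vertices.
f_5 = C(8+1, 5+1) = C(9,6) = 84

84


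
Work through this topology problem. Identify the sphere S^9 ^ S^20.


S^m ^ S^n = S^{m+n}.
k = 9 + 20 = 29

29


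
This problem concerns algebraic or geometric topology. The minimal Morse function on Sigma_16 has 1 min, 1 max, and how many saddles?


A perfect Morse function has m_k = b_k.
For Sigma_16: b_0=1, b_1=2g=32, b_2=1.
Saddles m_1 = 2g = 32

32


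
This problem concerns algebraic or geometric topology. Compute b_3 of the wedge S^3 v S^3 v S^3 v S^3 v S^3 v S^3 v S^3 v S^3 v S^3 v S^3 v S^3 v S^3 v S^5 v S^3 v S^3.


For a wedge of spheres, H_k (k>0) is free on one generator per sphere of dimension k.
Spheres of dimension 3: count = 14.
b_3 = 14

14


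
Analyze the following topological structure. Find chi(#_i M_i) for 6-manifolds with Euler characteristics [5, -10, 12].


For n-manifolds: chi(A#B) = chi(A) + chi(B) - chi(S^6).
chi(S^6) = 1 + (-1)^6 = 2.
chi(#) = (sum chi_i) - (3-1)*chi(S^6) = 7 - 2*2 = 3

3


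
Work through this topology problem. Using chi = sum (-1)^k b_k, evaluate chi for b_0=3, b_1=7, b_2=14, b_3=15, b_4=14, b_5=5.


chi = sum_k (-1)^k b_k.
= (3) + (-7) + (14) + (-15) + (14) + (-5)
= 4

4


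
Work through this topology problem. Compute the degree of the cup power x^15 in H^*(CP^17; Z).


|x| = 2 in H^*(CP^n).
|x^15| = 15 * |x| = 15 * 2 = 30

30


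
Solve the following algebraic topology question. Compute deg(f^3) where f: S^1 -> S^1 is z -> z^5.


deg(f) = 5. Degree is multiplicative: deg(f^3) = (deg f)^3.
deg(f^3) = (5)^3 = 125

125


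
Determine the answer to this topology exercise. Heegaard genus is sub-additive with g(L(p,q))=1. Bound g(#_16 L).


Heegaard genus satisfies g(A#B) <= g(A) + g(B).
Each lens space has g = 1.
Upper bound: 16 * 1 = 16

16


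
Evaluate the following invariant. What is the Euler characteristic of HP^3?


HP^3 has one cell in each dimension 0, 4, ..., 4*3 (3+1 cells, all even-dim).
chi = 3 + 1 = 4

4


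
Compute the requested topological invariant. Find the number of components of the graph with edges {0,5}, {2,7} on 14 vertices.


Run DFS/union-find over 14 vertices.
V = 14, E = 2.
Number of components = 12

12


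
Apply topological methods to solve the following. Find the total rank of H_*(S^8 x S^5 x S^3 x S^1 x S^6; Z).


Total Betti number is multiplicative under products.
Each S^d (d>=1) has total Betti number 2.
There are 5 sphere factors.
Total = 2^5 = 32

32


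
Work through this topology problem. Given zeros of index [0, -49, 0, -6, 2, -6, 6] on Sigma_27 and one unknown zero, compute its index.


Poincare-Hopf: sum of indices = chi(M).
chi(Sigma_27) = 2 - 2*27 = -52.
Sum of known indices = -53.
x = chi - (sum known) = -52 - (-53) = 1

1


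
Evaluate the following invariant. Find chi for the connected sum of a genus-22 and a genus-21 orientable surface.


chi(Sigma_22) = 2 - 2*22 = -42
chi(Sigma_21) = 2 - 2*21 = -40
For surfaces: chi(A#B) = chi(A) + chi(B) - 2.
chi = -42 + -40 - 2 = -84

-84
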